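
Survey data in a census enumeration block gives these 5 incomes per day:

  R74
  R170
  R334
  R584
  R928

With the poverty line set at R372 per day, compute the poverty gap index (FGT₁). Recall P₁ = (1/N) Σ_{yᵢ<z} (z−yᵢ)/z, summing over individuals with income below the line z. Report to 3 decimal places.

0.289

Poor units: R74, R170, R334 (q = 3 of N = 5).
Relative gaps: (372−74)/372 = 0.8011; (372−170)/372 = 0.5430; (372−334)/372 = 0.1022.
Σ = 1.446237. Dividing by the full population N = 5 gives P₁ = 0.289.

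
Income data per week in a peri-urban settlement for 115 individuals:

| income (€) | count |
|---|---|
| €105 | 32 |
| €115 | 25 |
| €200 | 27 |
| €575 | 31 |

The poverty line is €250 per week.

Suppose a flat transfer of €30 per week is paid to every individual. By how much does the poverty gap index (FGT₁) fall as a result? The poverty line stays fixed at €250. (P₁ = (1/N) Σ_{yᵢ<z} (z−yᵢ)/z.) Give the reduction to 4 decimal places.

Before: below the line — 32×€105, 25×€115, 27×€200; poverty gap index (FGT₁) = 0.325739.
After the €30 transfer: below the line — 32×€135, 25×€145, 27×€230; poverty gap index (FGT₁) = 0.238087.
Reduction = 0.325739 − 0.238087 = 0.0877.

0.0877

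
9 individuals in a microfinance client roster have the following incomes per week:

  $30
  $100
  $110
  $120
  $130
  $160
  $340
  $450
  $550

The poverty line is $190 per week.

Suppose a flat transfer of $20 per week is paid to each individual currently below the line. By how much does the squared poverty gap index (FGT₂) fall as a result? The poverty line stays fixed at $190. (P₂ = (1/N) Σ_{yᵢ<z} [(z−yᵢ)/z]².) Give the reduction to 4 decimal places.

Before: below the line — $30, $100, $110, $120, $130, $160; squared poverty gap index (FGT₂) = 0.152355.
After the $20 transfer: below the line — $50, $120, $130, $140, $150, $180; squared poverty gap index (FGT₂) = 0.099415.
Reduction = 0.152355 − 0.099415 = 0.0529.

0.0529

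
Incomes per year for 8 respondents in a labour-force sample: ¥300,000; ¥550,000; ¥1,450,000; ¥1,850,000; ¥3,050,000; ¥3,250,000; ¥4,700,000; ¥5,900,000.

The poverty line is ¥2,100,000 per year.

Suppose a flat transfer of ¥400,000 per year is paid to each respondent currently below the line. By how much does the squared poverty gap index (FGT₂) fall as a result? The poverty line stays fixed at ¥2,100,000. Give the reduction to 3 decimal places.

0.079

Before: below the line — ¥300,000, ¥550,000, ¥1,450,000, ¥1,850,000; squared poverty gap index (FGT₂) = 0.17368.
After the ¥400,000 transfer: below the line — ¥700,000, ¥950,000, ¥1,850,000; squared poverty gap index (FGT₂) = 0.09481.
Reduction = 0.17368 − 0.09481 = 0.079.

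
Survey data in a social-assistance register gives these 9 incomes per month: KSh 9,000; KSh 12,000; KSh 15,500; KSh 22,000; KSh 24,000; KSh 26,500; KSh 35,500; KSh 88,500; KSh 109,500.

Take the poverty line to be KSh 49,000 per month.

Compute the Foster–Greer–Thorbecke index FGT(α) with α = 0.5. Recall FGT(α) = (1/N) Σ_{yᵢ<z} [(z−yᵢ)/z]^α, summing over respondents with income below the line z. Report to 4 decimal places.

0.5843

Incomes under z: KSh 9,000, KSh 12,000, KSh 15,500, KSh 22,000, KSh 24,000, KSh 26,500, KSh 35,500 (q = 7 of N = 9).
Shortfall ratios: (49000−9000)/49000 = 0.8163; (49000−12000)/49000 = 0.7551; (49000−15500)/49000 = 0.6837; (49000−22000)/49000 = 0.5510; (49000−24000)/49000 = 0.5102; (49000−26500)/49000 = 0.4592; (49000−35500)/49000 = 0.2755.
Raised to α = 0.5: 0.90351; 0.86897; 0.82685; 0.74231; 0.71429; 0.67763; 0.52489.
Sum = 5.258434; FGT(0.5) = 5.258434 / 9 = 0.5843.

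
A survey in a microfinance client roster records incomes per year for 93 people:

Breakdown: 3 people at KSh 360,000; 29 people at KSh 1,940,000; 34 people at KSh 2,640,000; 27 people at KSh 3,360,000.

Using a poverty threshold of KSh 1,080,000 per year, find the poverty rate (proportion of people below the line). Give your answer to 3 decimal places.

3 of the 93 people have income below KSh 1,080,000.
H = 3/93 = 0.032.

0.032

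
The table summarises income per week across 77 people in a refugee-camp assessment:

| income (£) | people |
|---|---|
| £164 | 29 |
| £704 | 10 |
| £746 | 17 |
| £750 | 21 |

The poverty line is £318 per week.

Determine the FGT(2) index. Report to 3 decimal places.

0.088

Incomes under z: 29×£164 (q = 29 of N = 77).
Gap ratios (z−y)/z: (318−164)/318 = 0.4843 (×29).
Squared: 0.2345 (×29).
Sum = 6.801195; P₂ = 6.801195 / 77 = 0.088.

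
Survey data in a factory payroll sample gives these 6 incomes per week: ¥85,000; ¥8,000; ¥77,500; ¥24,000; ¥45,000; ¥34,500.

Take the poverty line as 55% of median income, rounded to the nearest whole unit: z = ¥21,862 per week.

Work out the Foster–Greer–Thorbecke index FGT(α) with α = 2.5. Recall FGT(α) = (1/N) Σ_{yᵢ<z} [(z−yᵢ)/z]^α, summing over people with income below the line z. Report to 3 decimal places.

0.053

Incomes under z: ¥8,000 (q = 1 of N = 6).
Gap ratios (z−y)/z: (21862−8000)/21862 = 0.6341.
Raised to α = 2.5: 0.32014.
Sum = 0.320140; FGT(2.5) = 0.320140 / 6 = 0.053.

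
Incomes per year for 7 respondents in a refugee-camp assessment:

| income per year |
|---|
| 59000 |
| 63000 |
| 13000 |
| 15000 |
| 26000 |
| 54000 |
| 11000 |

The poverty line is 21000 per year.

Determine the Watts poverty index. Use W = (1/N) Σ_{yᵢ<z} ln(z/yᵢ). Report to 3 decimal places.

Incomes under z: 11000, 13000, 15000 (q = 3 of N = 7).
Log shortfalls: ln(21000/11000) = 0.6466; ln(21000/13000) = 0.4796; ln(21000/15000) = 0.3365.
W = 1.462672 / 7 = 0.209.

0.209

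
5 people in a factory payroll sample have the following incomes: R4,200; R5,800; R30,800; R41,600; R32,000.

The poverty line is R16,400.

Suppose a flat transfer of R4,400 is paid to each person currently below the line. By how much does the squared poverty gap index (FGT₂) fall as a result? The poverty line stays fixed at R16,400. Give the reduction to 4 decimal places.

0.1204

Before: below the line — R4,200, R5,800; squared poverty gap index (FGT₂) = 0.194230.
After the R4,400 transfer: below the line — R8,600, R10,200; squared poverty gap index (FGT₂) = 0.073825.
Reduction = 0.194230 − 0.073825 = 0.1204.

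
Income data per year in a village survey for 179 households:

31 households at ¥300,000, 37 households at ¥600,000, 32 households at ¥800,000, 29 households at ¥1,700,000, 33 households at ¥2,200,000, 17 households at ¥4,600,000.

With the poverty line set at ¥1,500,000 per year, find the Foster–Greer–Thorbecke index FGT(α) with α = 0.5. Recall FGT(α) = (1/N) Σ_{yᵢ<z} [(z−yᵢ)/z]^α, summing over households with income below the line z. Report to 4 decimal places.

0.4371

Poor units: 31×¥300,000, 37×¥600,000, 32×¥800,000 (q = 100 of N = 179).
Shortfall ratios: (1500000−300000)/1500000 = 0.8000 (×31); (1500000−600000)/1500000 = 0.6000 (×37); (1500000−800000)/1500000 = 0.4667 (×32).
Raised to α = 0.5: 0.89443 (×31); 0.77460 (×37); 0.68313 (×32).
Sum = 78.247481; FGT(0.5) = 78.247481 / 179 = 0.4371.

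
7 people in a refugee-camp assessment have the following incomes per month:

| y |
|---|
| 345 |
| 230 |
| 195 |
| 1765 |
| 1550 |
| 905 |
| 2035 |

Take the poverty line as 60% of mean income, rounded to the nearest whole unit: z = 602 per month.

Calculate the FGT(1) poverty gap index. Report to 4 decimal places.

0.2458

Poor units: 195, 230, 345 (q = 3 of N = 7).
Gap ratios (z−y)/z: (602−195)/602 = 0.6761; (602−230)/602 = 0.6179; (602−345)/602 = 0.4269.
Σ = 1.720930. Dividing by the full population N = 7 gives P₁ = 0.2458.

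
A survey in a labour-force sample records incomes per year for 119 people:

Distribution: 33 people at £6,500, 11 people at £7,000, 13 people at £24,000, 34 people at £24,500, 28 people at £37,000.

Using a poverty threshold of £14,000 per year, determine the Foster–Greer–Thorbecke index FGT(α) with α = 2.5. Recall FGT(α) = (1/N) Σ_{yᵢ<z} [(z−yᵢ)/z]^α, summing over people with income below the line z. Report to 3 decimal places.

Incomes under z: 33×£6,500, 11×£7,000 (q = 44 of N = 119).
Relative gaps: (14000−6500)/14000 = 0.5357 (×33); (14000−7000)/14000 = 0.5000 (×11).
Raised to α = 2.5: 0.21006 (×33); 0.17678 (×11).
Sum = 8.876359; FGT(2.5) = 8.876359 / 119 = 0.075.

0.075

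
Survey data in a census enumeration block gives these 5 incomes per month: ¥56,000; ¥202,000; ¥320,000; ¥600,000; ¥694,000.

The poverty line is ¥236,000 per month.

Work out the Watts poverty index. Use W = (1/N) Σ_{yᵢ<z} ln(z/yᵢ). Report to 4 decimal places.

Poor units: ¥56,000, ¥202,000 (q = 2 of N = 5).
Log gaps: ln(236000/56000) = 1.4385; ln(236000/202000) = 0.1556.
W = 1.594044 / 5 = 0.3188.

0.3188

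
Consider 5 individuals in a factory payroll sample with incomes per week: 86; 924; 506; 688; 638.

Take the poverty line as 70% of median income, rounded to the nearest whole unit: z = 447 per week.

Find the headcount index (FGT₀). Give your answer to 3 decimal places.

0.200

1 of the 5 individuals have income below 447.
H = 1/5 = 0.200.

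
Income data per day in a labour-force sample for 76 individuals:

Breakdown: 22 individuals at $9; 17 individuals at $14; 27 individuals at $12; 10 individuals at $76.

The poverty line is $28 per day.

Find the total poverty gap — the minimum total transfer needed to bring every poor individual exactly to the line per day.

$1,088

Incomes under z: 22×$9, 27×$12, 17×$14 (q = 66 of N = 76).
Individual gaps: 22×(28−9) = 418; 27×(28−12) = 432; 17×(28−14) = 238.
Aggregate gap = $1,088.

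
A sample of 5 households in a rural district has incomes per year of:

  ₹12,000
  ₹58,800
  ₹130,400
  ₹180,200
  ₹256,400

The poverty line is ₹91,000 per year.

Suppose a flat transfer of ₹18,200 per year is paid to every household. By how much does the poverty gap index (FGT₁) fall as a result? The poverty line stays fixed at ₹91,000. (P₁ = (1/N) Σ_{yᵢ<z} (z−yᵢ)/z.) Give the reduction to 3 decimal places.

0.080

Before: below the line — ₹12,000, ₹58,800; poverty gap index (FGT₁) = 0.24440.
After the ₹18,200 transfer: below the line — ₹30,200, ₹77,000; poverty gap index (FGT₁) = 0.16440.
Reduction = 0.24440 − 0.16440 = 0.080.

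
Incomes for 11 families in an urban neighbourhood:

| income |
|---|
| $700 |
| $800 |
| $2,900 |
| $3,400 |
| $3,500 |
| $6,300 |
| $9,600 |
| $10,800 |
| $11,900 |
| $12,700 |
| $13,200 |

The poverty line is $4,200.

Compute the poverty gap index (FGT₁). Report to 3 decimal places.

0.210

Poor units: $700, $800, $2,900, $3,400, $3,500 (q = 5 of N = 11).
Relative gaps: (4200−700)/4200 = 0.8333; (4200−800)/4200 = 0.8095; (4200−2900)/4200 = 0.3095; (4200−3400)/4200 = 0.1905; (4200−3500)/4200 = 0.1667.
Σ = 2.309524. Dividing by the full population N = 11 gives P₁ = 0.210.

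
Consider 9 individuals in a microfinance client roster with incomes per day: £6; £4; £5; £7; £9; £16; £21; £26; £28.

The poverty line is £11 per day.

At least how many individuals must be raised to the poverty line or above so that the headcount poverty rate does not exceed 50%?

1

Currently q = 5 of N = 9 are below the line (H = 0.556).
A headcount ratio of at most 50% allows at most ⌊0.50 × 9⌋ = 4 poor individuals.
So at least 5 − 4 = 1 must be lifted.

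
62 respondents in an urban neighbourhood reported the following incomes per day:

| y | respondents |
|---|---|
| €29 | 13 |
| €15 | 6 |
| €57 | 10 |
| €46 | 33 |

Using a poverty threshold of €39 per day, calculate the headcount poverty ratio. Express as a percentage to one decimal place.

30.6%

19 of the 62 respondents have income below €39.
H = 19/62 = 30.6%.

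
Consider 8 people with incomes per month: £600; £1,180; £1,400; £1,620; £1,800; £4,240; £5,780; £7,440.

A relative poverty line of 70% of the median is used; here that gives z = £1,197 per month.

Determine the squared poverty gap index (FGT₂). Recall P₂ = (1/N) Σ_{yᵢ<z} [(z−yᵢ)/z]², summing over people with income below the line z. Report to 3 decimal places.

0.031

Below z: £600, £1,180 (q = 2 of N = 8).
Gap ratios (z−y)/z: (1197−600)/1197 = 0.4987; (1197−1180)/1197 = 0.0142.
Squared: 0.2487; 0.0002.
Sum = 0.248950; P₂ = 0.248950 / 8 = 0.031.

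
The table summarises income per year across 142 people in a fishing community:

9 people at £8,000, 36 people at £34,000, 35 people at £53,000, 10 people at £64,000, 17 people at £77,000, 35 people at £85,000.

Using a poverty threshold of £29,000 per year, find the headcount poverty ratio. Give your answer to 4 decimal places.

0.0634

9 of the 142 people have income below £29,000.
H = 9/142 = 0.0634.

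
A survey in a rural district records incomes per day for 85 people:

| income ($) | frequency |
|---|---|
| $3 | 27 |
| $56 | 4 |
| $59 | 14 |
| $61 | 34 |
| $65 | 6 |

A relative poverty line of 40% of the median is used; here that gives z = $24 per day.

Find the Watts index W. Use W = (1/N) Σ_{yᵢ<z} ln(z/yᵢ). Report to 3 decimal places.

0.661

Incomes under z: 27×$3 (q = 27 of N = 85).
ln(z/y) terms: ln(24/3) = 2.0794 (×27).
W = 56.144922 / 85 = 0.661.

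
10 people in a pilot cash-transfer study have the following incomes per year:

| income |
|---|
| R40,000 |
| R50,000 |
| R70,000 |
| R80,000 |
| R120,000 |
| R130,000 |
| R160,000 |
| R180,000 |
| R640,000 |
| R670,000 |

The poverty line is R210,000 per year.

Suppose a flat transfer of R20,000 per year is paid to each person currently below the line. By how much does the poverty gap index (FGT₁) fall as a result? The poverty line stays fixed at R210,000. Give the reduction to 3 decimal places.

Before: below the line — R40,000, R50,000, R70,000, R80,000, R120,000, R130,000, R160,000, R180,000; poverty gap index (FGT₁) = 0.40476.
After the R20,000 transfer: below the line — R60,000, R70,000, R90,000, R100,000, R140,000, R150,000, R180,000, R200,000; poverty gap index (FGT₁) = 0.32857.
Reduction = 0.40476 − 0.32857 = 0.076.

0.076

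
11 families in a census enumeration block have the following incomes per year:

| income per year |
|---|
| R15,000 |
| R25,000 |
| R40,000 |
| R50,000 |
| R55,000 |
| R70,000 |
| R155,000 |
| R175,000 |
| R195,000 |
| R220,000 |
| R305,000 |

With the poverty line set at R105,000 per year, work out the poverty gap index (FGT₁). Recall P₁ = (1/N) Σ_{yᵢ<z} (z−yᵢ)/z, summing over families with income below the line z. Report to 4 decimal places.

Below the line: R15,000, R25,000, R40,000, R50,000, R55,000, R70,000 (q = 6 of N = 11).
Gap ratios (z−y)/z: (105000−15000)/105000 = 0.8571; (105000−25000)/105000 = 0.7619; (105000−40000)/105000 = 0.6190; (105000−50000)/105000 = 0.5238; (105000−55000)/105000 = 0.4762; (105000−70000)/105000 = 0.3333.
Sum of shortfalls = 3.571429; P₁ averages over all N: 3.571429 / 11 = 0.3247.

0.3247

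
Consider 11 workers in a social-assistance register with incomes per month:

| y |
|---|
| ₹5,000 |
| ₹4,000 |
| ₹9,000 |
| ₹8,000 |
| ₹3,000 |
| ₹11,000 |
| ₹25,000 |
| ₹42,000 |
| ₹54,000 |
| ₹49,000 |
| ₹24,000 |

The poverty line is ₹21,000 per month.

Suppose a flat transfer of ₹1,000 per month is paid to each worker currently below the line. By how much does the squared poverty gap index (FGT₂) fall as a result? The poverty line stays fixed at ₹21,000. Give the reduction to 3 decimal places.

Before: below the line — ₹3,000, ₹4,000, ₹5,000, ₹8,000, ₹9,000, ₹11,000; squared poverty gap index (FGT₂) = 0.26428.
After the ₹1,000 transfer: below the line — ₹4,000, ₹5,000, ₹6,000, ₹9,000, ₹10,000, ₹12,000; squared poverty gap index (FGT₂) = 0.23006.
Reduction = 0.26428 − 0.23006 = 0.034.

0.034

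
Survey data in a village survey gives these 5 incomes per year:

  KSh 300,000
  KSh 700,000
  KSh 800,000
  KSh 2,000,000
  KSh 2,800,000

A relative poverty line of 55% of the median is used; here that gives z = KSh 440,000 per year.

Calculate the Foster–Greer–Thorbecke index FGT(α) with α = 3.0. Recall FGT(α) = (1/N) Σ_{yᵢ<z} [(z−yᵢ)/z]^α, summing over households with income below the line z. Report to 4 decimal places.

Below z: KSh 300,000 (q = 1 of N = 5).
Gap ratios (z−y)/z: (440000−300000)/440000 = 0.3182.
Raised to α = 3.0: 0.03221.
Sum = 0.032213; FGT(3.0) = 0.032213 / 5 = 0.0064.

0.0064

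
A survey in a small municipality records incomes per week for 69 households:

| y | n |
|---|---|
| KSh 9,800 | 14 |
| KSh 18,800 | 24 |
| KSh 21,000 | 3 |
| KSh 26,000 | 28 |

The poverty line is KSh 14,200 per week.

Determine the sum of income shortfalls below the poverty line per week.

KSh 61,600

Poor units: 14×KSh 9,800 (q = 14 of N = 69).
Individual gaps: 14×(14200−9800) = 61600.
Aggregate gap = KSh 61,600.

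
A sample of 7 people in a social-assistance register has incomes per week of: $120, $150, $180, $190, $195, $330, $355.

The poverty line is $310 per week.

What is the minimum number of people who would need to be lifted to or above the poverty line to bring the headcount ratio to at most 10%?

Currently q = 5 of N = 7 are below the line (H = 0.714).
A headcount ratio of at most 10% allows at most ⌊0.10 × 7⌋ = 0 poor people.
So at least 5 − 0 = 5 must be lifted.

5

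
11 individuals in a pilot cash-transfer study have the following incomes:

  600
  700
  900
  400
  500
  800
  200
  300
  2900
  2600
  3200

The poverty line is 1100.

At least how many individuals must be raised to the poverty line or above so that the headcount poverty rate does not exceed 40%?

4

8 of the 11 individuals are poor, so H = 8/11 = 0.727.
A headcount ratio of at most 40% allows at most ⌊0.40 × 11⌋ = 4 poor individuals.
So at least 8 − 4 = 4 must be lifted.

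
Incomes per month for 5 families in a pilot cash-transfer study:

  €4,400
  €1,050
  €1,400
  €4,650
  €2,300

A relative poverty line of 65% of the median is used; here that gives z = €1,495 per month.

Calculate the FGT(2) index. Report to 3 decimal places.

Below z: €1,050, €1,400 (q = 2 of N = 5).
Shortfall ratios: (1495−1050)/1495 = 0.2977; (1495−1400)/1495 = 0.0635.
Squared: 0.0886; 0.0040.
Sum = 0.092639; P₂ = 0.092639 / 5 = 0.019.

0.019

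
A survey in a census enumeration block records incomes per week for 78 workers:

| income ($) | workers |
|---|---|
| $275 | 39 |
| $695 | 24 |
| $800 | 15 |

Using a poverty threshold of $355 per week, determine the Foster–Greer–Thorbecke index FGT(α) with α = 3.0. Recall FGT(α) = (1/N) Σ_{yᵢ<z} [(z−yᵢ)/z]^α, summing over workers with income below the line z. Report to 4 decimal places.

Below z: 39×$275 (q = 39 of N = 78).
Relative gaps: (355−275)/355 = 0.2254 (×39).
Raised to α = 3.0: 0.01144 (×39).
Sum = 0.446323; FGT(3.0) = 0.446323 / 78 = 0.0057.

0.0057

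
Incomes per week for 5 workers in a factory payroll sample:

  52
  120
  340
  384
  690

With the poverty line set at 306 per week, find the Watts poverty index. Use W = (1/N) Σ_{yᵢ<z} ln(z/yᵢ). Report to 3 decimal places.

0.542

Incomes under z: 52, 120 (q = 2 of N = 5).
Log gaps: ln(306/52) = 1.7723; ln(306/120) = 0.9361.
W = 2.708435 / 5 = 0.542.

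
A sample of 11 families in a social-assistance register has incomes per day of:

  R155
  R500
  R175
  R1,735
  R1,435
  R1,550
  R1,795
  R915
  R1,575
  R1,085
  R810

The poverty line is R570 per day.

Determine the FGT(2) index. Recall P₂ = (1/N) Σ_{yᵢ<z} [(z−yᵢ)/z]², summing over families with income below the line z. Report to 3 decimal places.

Incomes under z: R155, R175, R500 (q = 3 of N = 11).
Shortfall ratios: (570−155)/570 = 0.7281; (570−175)/570 = 0.6930; (570−500)/570 = 0.1228.
Squared: 0.5301; 0.4802; 0.0151.
Sum = 1.025392; P₂ = 1.025392 / 11 = 0.093.

0.093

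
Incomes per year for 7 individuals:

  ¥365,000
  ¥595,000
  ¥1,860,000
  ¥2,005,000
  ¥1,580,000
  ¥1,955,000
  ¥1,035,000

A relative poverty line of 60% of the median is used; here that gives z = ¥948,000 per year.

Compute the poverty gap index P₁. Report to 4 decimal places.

Incomes under z: ¥365,000, ¥595,000 (q = 2 of N = 7).
Gap ratios (z−y)/z: (948000−365000)/948000 = 0.6150; (948000−595000)/948000 = 0.3724.
Sum of shortfalls = 0.987342; P₁ averages over all N: 0.987342 / 7 = 0.1410.

0.1410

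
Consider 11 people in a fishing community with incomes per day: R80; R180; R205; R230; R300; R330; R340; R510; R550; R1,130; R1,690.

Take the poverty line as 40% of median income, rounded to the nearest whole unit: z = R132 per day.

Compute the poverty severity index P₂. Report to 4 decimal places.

0.0141

Below the line: R80 (q = 1 of N = 11).
Normalized shortfalls: (132−80)/132 = 0.3939.
Squared: 0.1552.
Sum = 0.155188; P₂ = 0.155188 / 11 = 0.0141.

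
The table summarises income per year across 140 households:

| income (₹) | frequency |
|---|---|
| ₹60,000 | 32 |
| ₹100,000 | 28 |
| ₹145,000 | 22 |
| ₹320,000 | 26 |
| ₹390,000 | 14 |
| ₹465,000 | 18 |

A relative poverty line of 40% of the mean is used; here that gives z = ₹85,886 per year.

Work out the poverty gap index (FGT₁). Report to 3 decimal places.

0.069

Poor units: 32×₹60,000 (q = 32 of N = 140).
Relative gaps: (85886−60000)/85886 = 0.3014 (×32).
Σ = 9.644785. Dividing by the full population N = 140 gives P₁ = 0.069.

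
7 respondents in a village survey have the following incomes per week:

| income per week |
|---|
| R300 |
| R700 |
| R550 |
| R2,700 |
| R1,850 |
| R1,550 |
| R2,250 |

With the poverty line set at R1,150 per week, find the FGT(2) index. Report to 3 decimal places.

Below the line: R300, R550, R700 (q = 3 of N = 7).
Normalized shortfalls: (1150−300)/1150 = 0.7391; (1150−550)/1150 = 0.5217; (1150−700)/1150 = 0.3913.
Squared: 0.5463; 0.2722; 0.1531.
Sum = 0.971645; P₂ = 0.971645 / 7 = 0.139.

0.139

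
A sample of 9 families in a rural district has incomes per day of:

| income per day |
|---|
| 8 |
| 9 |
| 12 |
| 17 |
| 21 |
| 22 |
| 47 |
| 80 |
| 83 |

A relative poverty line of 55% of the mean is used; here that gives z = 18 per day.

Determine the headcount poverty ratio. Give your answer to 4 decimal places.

0.4444

4 of the 9 families have income below 18.
H = 4/9 = 0.4444.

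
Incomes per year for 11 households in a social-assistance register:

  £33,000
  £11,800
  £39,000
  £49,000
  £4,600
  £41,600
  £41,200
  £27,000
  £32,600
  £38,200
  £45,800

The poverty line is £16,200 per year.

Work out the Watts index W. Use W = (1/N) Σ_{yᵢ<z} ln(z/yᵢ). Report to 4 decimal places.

Poor units: £4,600, £11,800 (q = 2 of N = 11).
Log shortfalls: ln(16200/4600) = 1.2590; ln(16200/11800) = 0.3169.
W = 1.575867 / 11 = 0.1433.

0.1433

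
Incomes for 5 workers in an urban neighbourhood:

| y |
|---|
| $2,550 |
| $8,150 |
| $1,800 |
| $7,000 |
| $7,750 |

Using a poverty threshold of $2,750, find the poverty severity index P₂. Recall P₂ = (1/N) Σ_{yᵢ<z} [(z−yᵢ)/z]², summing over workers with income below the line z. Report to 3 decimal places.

Below z: $1,800, $2,550 (q = 2 of N = 5).
Gap ratios (z−y)/z: (2750−1800)/2750 = 0.3455; (2750−2550)/2750 = 0.0727.
Squared: 0.1193; 0.0053.
Sum = 0.124628; P₂ = 0.124628 / 5 = 0.025.

0.025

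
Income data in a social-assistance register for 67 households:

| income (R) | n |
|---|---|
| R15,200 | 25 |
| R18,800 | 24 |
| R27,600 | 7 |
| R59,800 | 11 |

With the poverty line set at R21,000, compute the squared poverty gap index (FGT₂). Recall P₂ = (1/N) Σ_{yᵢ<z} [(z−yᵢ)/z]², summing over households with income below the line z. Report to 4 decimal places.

0.0324

Below the line: 25×R15,200, 24×R18,800 (q = 49 of N = 67).
Relative gaps: (21000−15200)/21000 = 0.2762 (×25); (21000−18800)/21000 = 0.1048 (×24).
Squared: 0.0763 (×25); 0.0110 (×24).
Sum = 2.170431; P₂ = 2.170431 / 67 = 0.0324.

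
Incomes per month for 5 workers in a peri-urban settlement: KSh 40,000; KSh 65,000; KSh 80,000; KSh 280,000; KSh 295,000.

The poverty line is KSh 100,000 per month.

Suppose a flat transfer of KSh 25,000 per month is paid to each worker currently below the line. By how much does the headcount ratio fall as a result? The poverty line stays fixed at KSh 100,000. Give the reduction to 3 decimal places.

Before: below the line — KSh 40,000, KSh 65,000, KSh 80,000; headcount ratio = 0.60000.
After the KSh 25,000 transfer: below the line — KSh 65,000, KSh 90,000; headcount ratio = 0.40000.
Reduction = 0.60000 − 0.40000 = 0.200.

0.200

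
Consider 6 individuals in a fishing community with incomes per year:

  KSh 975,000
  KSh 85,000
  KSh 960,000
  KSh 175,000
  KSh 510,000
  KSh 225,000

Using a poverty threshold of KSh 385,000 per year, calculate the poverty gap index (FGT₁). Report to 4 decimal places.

Below z: KSh 85,000, KSh 175,000, KSh 225,000 (q = 3 of N = 6).
Gap ratios (z−y)/z: (385000−85000)/385000 = 0.7792; (385000−175000)/385000 = 0.5455; (385000−225000)/385000 = 0.4156.
Sum of shortfalls = 1.740260; P₁ averages over all N: 1.740260 / 6 = 0.2900.

0.2900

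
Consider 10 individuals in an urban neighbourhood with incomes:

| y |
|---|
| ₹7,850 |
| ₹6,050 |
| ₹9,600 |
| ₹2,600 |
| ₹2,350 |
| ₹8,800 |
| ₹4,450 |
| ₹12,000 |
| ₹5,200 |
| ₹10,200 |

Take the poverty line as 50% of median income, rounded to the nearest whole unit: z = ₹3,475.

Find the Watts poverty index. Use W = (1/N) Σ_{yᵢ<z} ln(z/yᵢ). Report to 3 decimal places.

Below z: ₹2,350, ₹2,600 (q = 2 of N = 10).
Log shortfalls: ln(3475/2350) = 0.3912; ln(3475/2600) = 0.2901.
W = 0.681262 / 10 = 0.068.

0.068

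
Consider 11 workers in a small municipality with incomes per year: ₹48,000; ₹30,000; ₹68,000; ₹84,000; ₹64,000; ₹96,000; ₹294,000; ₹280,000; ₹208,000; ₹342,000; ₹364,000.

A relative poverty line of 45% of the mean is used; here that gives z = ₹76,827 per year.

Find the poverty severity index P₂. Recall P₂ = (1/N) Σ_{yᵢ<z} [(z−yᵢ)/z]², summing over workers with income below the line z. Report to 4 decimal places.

0.0503

Incomes under z: ₹30,000, ₹48,000, ₹64,000, ₹68,000 (q = 4 of N = 11).
Relative gaps: (76827−30000)/76827 = 0.6095; (76827−48000)/76827 = 0.3752; (76827−64000)/76827 = 0.1670; (76827−68000)/76827 = 0.1149.
Squared: 0.3715; 0.1408; 0.0279; 0.0132.
Sum = 0.553371; P₂ = 0.553371 / 11 = 0.0503.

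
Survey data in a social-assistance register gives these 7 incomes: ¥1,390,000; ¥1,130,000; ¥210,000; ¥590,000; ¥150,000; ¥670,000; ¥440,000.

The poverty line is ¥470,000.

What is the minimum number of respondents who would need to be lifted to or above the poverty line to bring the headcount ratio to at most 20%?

Currently q = 3 of N = 7 are below the line (H = 0.429).
A headcount ratio of at most 20% allows at most ⌊0.20 × 7⌋ = 1 poor respondents.
So at least 3 − 1 = 2 must be lifted.

2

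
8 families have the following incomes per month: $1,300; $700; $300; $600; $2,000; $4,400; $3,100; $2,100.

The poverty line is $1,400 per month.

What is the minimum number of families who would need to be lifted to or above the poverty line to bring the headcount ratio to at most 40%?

Currently q = 4 of N = 8 are below the line (H = 0.500).
A headcount ratio of at most 40% allows at most ⌊0.40 × 8⌋ = 3 poor families.
So at least 4 − 3 = 1 must be lifted.

1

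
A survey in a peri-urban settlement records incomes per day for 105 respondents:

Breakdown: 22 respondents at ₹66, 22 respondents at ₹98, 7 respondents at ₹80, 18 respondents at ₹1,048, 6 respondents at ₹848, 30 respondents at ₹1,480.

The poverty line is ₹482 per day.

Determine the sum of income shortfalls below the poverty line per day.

Below z: 22×₹66, 7×₹80, 22×₹98 (q = 51 of N = 105).
Individual gaps: 22×(482−66) = 9152; 7×(482−80) = 2814; 22×(482−98) = 8448.
Aggregate gap = ₹20,414.

₹20,414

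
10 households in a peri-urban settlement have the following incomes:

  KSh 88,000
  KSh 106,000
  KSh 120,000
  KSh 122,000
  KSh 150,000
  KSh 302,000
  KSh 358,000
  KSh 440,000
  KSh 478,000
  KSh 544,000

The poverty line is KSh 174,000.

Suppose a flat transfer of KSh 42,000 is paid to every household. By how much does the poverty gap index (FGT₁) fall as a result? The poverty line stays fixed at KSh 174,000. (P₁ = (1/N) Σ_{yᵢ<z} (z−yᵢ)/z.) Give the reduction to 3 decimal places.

Before: below the line — KSh 88,000, KSh 106,000, KSh 120,000, KSh 122,000, KSh 150,000; poverty gap index (FGT₁) = 0.16322.
After the KSh 42,000 transfer: below the line — KSh 130,000, KSh 148,000, KSh 162,000, KSh 164,000; poverty gap index (FGT₁) = 0.05287.
Reduction = 0.16322 − 0.05287 = 0.110.

0.110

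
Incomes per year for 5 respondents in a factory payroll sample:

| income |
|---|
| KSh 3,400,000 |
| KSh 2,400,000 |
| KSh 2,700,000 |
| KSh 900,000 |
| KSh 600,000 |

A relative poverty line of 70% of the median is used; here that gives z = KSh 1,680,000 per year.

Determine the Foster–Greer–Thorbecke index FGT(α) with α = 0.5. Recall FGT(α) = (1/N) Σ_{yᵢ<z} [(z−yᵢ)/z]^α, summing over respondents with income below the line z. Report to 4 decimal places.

Poor units: KSh 600,000, KSh 900,000 (q = 2 of N = 5).
Normalized shortfalls: (1680000−600000)/1680000 = 0.6429; (1680000−900000)/1680000 = 0.4643.
Raised to α = 0.5: 0.80178; 0.68139.
Sum = 1.483169; FGT(0.5) = 1.483169 / 5 = 0.2966.

0.2966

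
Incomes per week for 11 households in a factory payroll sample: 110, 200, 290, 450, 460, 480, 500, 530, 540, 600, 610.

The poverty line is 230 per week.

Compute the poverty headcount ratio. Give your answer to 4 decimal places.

0.1818

2 of the 11 households have income below 230.
H = 2/11 = 0.1818.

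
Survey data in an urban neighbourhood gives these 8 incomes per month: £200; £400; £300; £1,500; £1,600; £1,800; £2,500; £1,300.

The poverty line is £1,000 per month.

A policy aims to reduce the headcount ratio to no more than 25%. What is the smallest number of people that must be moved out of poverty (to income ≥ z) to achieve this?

1

3 of the 8 people are poor, so H = 3/8 = 0.375.
A headcount ratio of at most 25% allows at most ⌊0.25 × 8⌋ = 2 poor people.
So at least 3 − 2 = 1 must be lifted.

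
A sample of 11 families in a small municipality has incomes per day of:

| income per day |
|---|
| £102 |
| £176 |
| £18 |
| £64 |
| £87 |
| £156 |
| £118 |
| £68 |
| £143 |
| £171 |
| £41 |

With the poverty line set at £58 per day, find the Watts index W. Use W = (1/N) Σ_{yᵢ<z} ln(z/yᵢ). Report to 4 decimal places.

0.1379

Below the line: £18, £41 (q = 2 of N = 11).
Log shortfalls: ln(58/18) = 1.1701; ln(58/41) = 0.3469.
W = 1.516942 / 11 = 0.1379.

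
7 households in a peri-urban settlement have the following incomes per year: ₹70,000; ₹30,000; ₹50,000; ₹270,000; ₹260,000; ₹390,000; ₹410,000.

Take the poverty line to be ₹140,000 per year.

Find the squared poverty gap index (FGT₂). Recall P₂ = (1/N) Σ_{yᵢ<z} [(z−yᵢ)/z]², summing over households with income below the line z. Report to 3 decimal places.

0.183

Below z: ₹30,000, ₹50,000, ₹70,000 (q = 3 of N = 7).
Relative gaps: (140000−30000)/140000 = 0.7857; (140000−50000)/140000 = 0.6429; (140000−70000)/140000 = 0.5000.
Squared: 0.6173; 0.4133; 0.2500.
Sum = 1.280612; P₂ = 1.280612 / 7 = 0.183.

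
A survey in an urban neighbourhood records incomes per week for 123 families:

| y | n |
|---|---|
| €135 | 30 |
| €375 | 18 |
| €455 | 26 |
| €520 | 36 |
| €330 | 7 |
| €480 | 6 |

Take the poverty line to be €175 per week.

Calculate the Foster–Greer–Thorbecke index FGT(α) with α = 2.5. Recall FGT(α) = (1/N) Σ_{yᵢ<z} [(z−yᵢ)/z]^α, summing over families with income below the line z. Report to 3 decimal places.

0.006

Poor units: 30×€135 (q = 30 of N = 123).
Shortfall ratios: (175−135)/175 = 0.2286 (×30).
Raised to α = 2.5: 0.02498 (×30).
Sum = 0.749335; FGT(2.5) = 0.749335 / 123 = 0.006.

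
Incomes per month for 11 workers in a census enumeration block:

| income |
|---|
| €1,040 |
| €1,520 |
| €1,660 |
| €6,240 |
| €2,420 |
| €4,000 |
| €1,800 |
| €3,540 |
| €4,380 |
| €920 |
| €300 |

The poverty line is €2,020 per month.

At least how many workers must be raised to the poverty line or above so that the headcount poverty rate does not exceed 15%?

Currently q = 6 of N = 11 are below the line (H = 0.545).
A headcount ratio of at most 15% allows at most ⌊0.15 × 11⌋ = 1 poor workers.
So at least 6 − 1 = 5 must be lifted.

5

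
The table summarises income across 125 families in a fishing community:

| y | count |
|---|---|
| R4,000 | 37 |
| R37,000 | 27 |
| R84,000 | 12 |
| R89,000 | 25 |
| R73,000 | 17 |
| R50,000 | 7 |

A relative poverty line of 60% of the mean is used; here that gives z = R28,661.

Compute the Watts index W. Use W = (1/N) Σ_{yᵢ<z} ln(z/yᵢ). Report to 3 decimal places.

Poor units: 37×R4,000 (q = 37 of N = 125).
ln(z/y) terms: ln(28661/4000) = 1.9692 (×37).
W = 72.861989 / 125 = 0.583.

0.583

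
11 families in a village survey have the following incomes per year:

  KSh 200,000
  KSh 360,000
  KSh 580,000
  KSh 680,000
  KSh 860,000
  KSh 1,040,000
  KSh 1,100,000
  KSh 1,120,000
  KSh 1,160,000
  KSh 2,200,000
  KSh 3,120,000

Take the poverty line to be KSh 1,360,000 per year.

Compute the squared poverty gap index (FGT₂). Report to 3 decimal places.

0.193

Below the line: KSh 200,000, KSh 360,000, KSh 580,000, KSh 680,000, KSh 860,000, KSh 1,040,000, KSh 1,100,000, KSh 1,120,000, KSh 1,160,000 (q = 9 of N = 11).
Relative gaps: (1360000−200000)/1360000 = 0.8529; (1360000−360000)/1360000 = 0.7353; (1360000−580000)/1360000 = 0.5735; (1360000−680000)/1360000 = 0.5000; (1360000−860000)/1360000 = 0.3676; (1360000−1040000)/1360000 = 0.2353; (1360000−1100000)/1360000 = 0.1912; (1360000−1120000)/1360000 = 0.1765; (1360000−1160000)/1360000 = 0.1471.
Squared: 0.7275; 0.5407; 0.3289; 0.2500; 0.1352; 0.0554; 0.0365; 0.0311; 0.0216.
Sum = 2.126946; P₂ = 2.126946 / 11 = 0.193.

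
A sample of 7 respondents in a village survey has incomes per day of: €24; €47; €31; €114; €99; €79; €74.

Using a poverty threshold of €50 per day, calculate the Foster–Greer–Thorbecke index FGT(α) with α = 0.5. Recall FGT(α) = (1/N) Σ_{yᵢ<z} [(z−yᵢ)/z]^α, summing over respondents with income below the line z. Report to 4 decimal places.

Below z: €24, €31, €47 (q = 3 of N = 7).
Normalized shortfalls: (50−24)/50 = 0.5200; (50−31)/50 = 0.3800; (50−47)/50 = 0.0600.
Raised to α = 0.5: 0.72111; 0.61644; 0.24495.
Sum = 1.582501; FGT(0.5) = 1.582501 / 7 = 0.2261.

0.2261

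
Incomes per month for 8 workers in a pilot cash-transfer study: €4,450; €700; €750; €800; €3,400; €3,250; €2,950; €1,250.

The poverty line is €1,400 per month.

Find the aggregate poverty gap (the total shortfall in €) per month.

€2,100

Incomes under z: €700, €750, €800, €1,250 (q = 4 of N = 8).
Individual gaps: 1400−700 = 700; 1400−750 = 650; 1400−800 = 600; 1400−1250 = 150.
Aggregate gap = €2,100.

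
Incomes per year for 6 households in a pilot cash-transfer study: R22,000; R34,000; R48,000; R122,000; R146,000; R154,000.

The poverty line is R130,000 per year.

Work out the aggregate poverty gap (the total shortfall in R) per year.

R294,000

Below the line: R22,000, R34,000, R48,000, R122,000 (q = 4 of N = 6).
Individual gaps: 130000−22000 = 108000; 130000−34000 = 96000; 130000−48000 = 82000; 130000−122000 = 8000.
Aggregate gap = R294,000.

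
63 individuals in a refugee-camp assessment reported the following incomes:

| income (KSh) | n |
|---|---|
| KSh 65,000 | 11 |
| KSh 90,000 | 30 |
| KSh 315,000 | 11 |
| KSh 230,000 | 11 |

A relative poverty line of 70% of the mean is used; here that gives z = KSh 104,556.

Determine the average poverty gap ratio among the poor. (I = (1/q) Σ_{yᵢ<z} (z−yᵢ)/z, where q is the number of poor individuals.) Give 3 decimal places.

0.203

Poor units: 11×KSh 65,000, 30×KSh 90,000 (q = 41 of N = 63).
Relative gaps: 0.3783 (×11), 0.1392 (×30); sum = 8.338077.
I averages over the q = 41 poor units only: 8.338077 / 41 = 0.203.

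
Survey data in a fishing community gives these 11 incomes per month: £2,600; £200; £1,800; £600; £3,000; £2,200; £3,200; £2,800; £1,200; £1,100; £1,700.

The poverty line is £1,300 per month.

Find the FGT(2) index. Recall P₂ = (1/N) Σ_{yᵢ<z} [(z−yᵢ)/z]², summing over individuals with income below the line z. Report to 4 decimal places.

0.0941

Below the line: £200, £600, £1,100, £1,200 (q = 4 of N = 11).
Gap ratios (z−y)/z: (1300−200)/1300 = 0.8462; (1300−600)/1300 = 0.5385; (1300−1100)/1300 = 0.1538; (1300−1200)/1300 = 0.0769.
Squared: 0.7160; 0.2899; 0.0237; 0.0059.
Sum = 1.035503; P₂ = 1.035503 / 11 = 0.0941.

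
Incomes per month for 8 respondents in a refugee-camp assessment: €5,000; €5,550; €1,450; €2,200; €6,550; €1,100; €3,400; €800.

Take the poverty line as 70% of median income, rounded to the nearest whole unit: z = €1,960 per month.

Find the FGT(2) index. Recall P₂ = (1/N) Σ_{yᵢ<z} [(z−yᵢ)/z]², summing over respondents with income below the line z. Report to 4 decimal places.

0.0763

Poor units: €800, €1,100, €1,450 (q = 3 of N = 8).
Normalized shortfalls: (1960−800)/1960 = 0.5918; (1960−1100)/1960 = 0.4388; (1960−1450)/1960 = 0.2602.
Squared: 0.3503; 0.1925; 0.0677.
Sum = 0.610501; P₂ = 0.610501 / 8 = 0.0763.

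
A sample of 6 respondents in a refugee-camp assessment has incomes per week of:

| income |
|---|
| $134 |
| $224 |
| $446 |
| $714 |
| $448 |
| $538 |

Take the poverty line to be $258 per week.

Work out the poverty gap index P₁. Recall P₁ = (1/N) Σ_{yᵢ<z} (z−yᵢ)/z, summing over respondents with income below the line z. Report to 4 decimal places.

Below z: $134, $224 (q = 2 of N = 6).
Gap ratios (z−y)/z: (258−134)/258 = 0.4806; (258−224)/258 = 0.1318.
Σ = 0.612403. Dividing by the full population N = 6 gives P₁ = 0.1021.

0.1021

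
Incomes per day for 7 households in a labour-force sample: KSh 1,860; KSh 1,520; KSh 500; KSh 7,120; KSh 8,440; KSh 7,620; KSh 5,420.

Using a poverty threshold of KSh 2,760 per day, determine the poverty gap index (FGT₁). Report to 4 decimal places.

0.2277

Below the line: KSh 500, KSh 1,520, KSh 1,860 (q = 3 of N = 7).
Shortfall ratios: (2760−500)/2760 = 0.8188; (2760−1520)/2760 = 0.4493; (2760−1860)/2760 = 0.3261.
Σ = 1.594203. Dividing by the full population N = 7 gives P₁ = 0.2277.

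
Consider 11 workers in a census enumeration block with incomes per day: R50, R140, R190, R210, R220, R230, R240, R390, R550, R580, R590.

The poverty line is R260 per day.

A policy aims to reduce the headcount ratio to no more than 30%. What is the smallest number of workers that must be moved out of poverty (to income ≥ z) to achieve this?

4

Currently q = 7 of N = 11 are below the line (H = 0.636).
A headcount ratio of at most 30% allows at most ⌊0.30 × 11⌋ = 3 poor workers.
So at least 7 − 3 = 4 must be lifted.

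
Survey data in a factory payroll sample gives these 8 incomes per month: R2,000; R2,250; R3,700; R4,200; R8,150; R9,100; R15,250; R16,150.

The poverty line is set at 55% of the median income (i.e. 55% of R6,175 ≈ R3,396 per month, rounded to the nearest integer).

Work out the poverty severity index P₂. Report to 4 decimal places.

0.0354

Poor units: R2,000, R2,250 (q = 2 of N = 8).
Gap ratios (z−y)/z: (3396−2000)/3396 = 0.4111; (3396−2250)/3396 = 0.3375.
Squared: 0.1690; 0.1139.
Sum = 0.282857; P₂ = 0.282857 / 8 = 0.0354.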